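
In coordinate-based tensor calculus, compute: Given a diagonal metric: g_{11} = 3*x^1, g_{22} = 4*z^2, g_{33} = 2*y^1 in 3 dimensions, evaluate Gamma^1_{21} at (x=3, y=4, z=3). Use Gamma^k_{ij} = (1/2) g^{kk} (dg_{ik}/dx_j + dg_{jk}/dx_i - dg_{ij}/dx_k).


For a diagonal metric, Gamma^k_{ij} = (1/2) g^{kk} (dg_{ik}/dx_j + dg_{jk}/dx_i - dg_{ij}/dx_k).
The metric is diagonal, so g_{ab} = 0 for a != b.
At the given point: g_{11} = 9, g_{22} = 36, g_{33} = 8
g^{11} = 1/9
dg_{21}/dx_1 = 0 (off-diagonal)
dg_{11}/dx_2 = dg_{11}/dx_2 = 0
dg_{21}/dx_1 = 0 (off-diagonal)
Numerator = 0 + 0 - 0 = 0
Gamma^1_{21} = 0 / (2 * 9) = 0

0


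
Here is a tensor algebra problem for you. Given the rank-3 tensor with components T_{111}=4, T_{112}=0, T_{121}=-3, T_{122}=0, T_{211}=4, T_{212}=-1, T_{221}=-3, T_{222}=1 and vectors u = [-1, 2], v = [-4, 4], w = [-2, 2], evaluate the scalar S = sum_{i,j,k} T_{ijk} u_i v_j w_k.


S = sum over i,j,k of T_{ijk} u_i v_j w_k. Expanding all 8 terms:
T_{111}*u_1*v_1*w_1 = 4*-1*-4*-2 = -32  (running total: -32)
T_{112}*u_1*v_1*w_2 = 0*-1*-4*2 = 0  (running total: -32)
T_{121}*u_1*v_2*w_1 = -3*-1*4*-2 = -24  (running total: -56)
T_{122}*u_1*v_2*w_2 = 0*-1*4*2 = 0  (running total: -56)
T_{211}*u_2*v_1*w_1 = 4*2*-4*-2 = 64  (running total: 8)
T_{212}*u_2*v_1*w_2 = -1*2*-4*2 = 16  (running total: 24)
T_{221}*u_2*v_2*w_1 = -3*2*4*-2 = 48  (running total: 72)
T_{222}*u_2*v_2*w_2 = 1*2*4*2 = 16  (running total: 88)
S = 88

88


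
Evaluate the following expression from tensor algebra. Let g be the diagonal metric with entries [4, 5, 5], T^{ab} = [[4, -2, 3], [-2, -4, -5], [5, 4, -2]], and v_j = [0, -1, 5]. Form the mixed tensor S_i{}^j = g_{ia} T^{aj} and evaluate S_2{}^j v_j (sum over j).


Step 1: lower the first index. For a diagonal metric, g_{ia} T^{aj} = g_{ii} T^{ij} (no sum on i).
g_{22} = 5
S_2{}^1 = 5 * T^{21} = 5 * -2 = -10
S_2{}^2 = 5 * T^{22} = 5 * -4 = -20
S_2{}^3 = 5 * T^{23} = 5 * -5 = -25
Step 2: contract S_2{}^j with v_j.
S_2{}^1 * v_1 = -10 * 0 = 0
S_2{}^2 * v_2 = -20 * -1 = 20
S_2{}^3 * v_3 = -25 * 5 = -125
Result = 0 + 20 + -125 = -105

-105


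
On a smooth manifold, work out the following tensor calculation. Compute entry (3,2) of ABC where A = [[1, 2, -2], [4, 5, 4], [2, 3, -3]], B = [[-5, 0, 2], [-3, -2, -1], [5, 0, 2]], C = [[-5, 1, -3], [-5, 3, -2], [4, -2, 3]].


(ABC)_{32} = sum_m (AB)_{3m} C_{m2}. First compute row 3 of AB.
(AB)_{31} = 2*-5 + 3*-3 + -3*5 = -34
(AB)_{32} = 2*0 + 3*-2 + -3*0 = -6
(AB)_{33} = 2*2 + 3*-1 + -3*2 = -5
Now contract with column 2 of C:
(AB)_{31} * C_{12} = -34 * 1 = -34
(AB)_{32} * C_{22} = -6 * 3 = -18
(AB)_{33} * C_{32} = -5 * -2 = 10
(ABC)_{32} = -34 + -18 + 10 = -42

-42


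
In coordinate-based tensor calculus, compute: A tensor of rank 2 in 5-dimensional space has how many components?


The number of components of a rank-r tensor in d dimensions is d^r.
Here d = 5 and r = 2.
5^2 = 25

25


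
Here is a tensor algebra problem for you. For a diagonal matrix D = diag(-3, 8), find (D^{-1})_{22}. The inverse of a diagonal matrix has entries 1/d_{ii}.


For a diagonal matrix, the inverse has entries (D^{-1})_{ii} = 1/d_{ii}.
The diagonal entries are: d_{11} = -3, d_{22} = 8
We need (D^{-1})_{22} = 1/d_{22} = 1/8 = 1/8

1/8


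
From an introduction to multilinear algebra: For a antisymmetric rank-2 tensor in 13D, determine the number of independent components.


A antisymmetric rank-2 tensor in d dimensions has d(d-1)/2 independent components.
d = 13
d(d-1)/2 = 13 * 12 / 2 = 156 / 2 = 78

78


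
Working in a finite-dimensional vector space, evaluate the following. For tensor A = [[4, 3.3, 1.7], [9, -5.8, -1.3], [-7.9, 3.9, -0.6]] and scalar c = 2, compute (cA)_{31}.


Scalar multiplication: (cA)_{ij} = c * A_{ij}.
c = 2
A_{31} = -7.9
(cA)_{31} = 2 * -7.9 = -15.8

-15.8


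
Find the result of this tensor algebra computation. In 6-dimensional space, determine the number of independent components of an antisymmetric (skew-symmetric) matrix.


An antisymmetric rank-2 tensor satisfies A_{ij} = -A_{ji}, so diagonal entries are zero.
The independent components are the upper-triangular entries: C(n, 2) = n(n-1)/2.
n = 6
C(6, 2) = 6 * 5 / 2 = 30 / 2 = 15

15


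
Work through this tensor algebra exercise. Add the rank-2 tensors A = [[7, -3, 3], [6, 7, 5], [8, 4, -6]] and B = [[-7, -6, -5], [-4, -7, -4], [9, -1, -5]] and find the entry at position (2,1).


Tensor addition is component-wise: (A + B)_{ij} = A_{ij} + B_{ij}.
A_{21} = 6
B_{21} = -4
(A + B)_{21} = 6 + -4 = 2

2


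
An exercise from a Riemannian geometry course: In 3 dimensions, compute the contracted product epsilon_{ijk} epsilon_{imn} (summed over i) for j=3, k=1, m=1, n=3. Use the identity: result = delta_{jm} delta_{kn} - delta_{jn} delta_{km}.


Using the identity: epsilon_{ijk} epsilon_{imn} = delta_{jm} delta_{kn} - delta_{jn} delta_{km}.
delta_{31} = 0
delta_{13} = 0
delta_{33} = 1
delta_{11} = 1
Result = 0 * 0 - 1 * 1 = 0 - 1 = -1

-1


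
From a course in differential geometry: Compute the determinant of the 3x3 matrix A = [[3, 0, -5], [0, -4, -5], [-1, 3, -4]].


Expanding along the first row, det(A) = a11*M_11 - a12*M_12 + a13*M_13, where M_1j is the (1,j) minor.
Minor M_11 = -4*-4 - -5*3 = 31
Minor M_12 = 0*-4 - -5*-1 = -5
Minor M_13 = 0*3 - -4*-1 = -4
det = 3*(31) - 0*(-5) + -5*(-4)
    = 93 - 0 + 20
    = 113

113


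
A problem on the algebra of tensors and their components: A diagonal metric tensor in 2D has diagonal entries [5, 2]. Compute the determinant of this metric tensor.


For a diagonal metric, the determinant is the product of diagonal entries.
Diagonal entries: 5, 2
det(g) = 5 * 2 = 10

10


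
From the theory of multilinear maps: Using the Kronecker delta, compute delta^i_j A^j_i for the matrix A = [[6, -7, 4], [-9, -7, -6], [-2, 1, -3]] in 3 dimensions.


The contraction (trace) of a rank-2 tensor is the sum of its diagonal elements.
Diagonal entries: A[1,1] = 6, A[2,2] = -7, A[3,3] = -3
Tr(A) = 6 + -7 + -3 = -4

-4


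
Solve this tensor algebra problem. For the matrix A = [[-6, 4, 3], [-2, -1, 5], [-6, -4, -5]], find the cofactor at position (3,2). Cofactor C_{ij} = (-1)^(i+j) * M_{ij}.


To find cofactor C_{32}, delete row 3 and column 2.
The resulting 2x2 submatrix is: [[-6, 3], [-2, 5]]
Minor M_{32} = -6*5 - 3*-2
  = -30 - -6 = -24
Sign = (-1)^(3+2) = (-1)^5 = -1
Cofactor C_{32} = -1 * -24 = 24

24


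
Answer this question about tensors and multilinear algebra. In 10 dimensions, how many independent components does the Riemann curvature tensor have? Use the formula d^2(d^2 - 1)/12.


The Riemann tensor in d dimensions has d^2(d^2 - 1)/12 independent components.
d = 10, so d^2 = 100
d^2 - 1 = 99
d^2(d^2 - 1) = 100 * 99 = 9900
Divide by 12: 9900 / 12 = 825

825


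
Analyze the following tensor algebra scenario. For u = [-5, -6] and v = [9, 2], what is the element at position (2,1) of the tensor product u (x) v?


The outer product entry T_{ij} = u_i * v_j.
We need i=2, j=1.
u_2 = -6, v_1 = 9
T_{2,1} = -6 * 9 = -54

-54


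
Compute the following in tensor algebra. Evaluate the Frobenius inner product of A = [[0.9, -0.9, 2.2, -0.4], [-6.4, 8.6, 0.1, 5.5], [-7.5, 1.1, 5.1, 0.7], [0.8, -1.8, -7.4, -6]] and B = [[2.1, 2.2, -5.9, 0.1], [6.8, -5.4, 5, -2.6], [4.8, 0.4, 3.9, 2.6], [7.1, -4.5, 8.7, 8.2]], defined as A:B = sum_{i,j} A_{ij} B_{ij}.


A:B = sum over all i,j of A_{ij} * B_{ij}.
Row 1: 0.9*2.1=1.89, -0.9*2.2=-1.98, 2.2*-5.9=-12.98, -0.4*0.1=-0.04 => row sum = -13.11
Row 2: -6.4*6.8=-43.52, 8.6*-5.4=-46.44, 0.1*5=0.5, 5.5*-2.6=-14.3 => row sum = -103.76
Row 3: -7.5*4.8=-36, 1.1*0.4=0.44, 5.1*3.9=19.89, 0.7*2.6=1.82 => row sum = -13.85
Row 4: 0.8*7.1=5.68, -1.8*-4.5=8.1, -7.4*8.7=-64.38, -6*8.2=-49.2 => row sum = -99.8
Total = -13.11 + -103.76 + -13.85 + -99.8 = -230.52

-230.52


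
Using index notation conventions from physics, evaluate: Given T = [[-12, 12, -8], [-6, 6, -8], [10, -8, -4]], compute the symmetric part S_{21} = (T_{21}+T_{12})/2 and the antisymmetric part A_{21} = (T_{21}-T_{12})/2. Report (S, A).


T_{21} = -6
T_{12} = 12
S_{21} = (-6 + 12)/2 = 6/2 = 3
A_{21} = (-6 - 12)/2 = -18/2 = -9
Check: S + A = 3 + -9 = -6 = T_{21}.

(3, -9)


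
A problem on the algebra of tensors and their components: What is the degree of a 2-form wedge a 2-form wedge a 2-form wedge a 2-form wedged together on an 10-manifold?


The degree of a wedge product is the sum of the degrees of the individual forms.
Degrees: 2, 2, 2, 2
Total degree = 2 + 2 + 2 + 2 = 8

8


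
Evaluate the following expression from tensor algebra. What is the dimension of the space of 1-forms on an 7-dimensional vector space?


The dimension of the space of p-forms on an n-dimensional space is C(n, p).
n = 7, p = 1
C(7, 1) = 7! / (1! * 6!) = 7

7


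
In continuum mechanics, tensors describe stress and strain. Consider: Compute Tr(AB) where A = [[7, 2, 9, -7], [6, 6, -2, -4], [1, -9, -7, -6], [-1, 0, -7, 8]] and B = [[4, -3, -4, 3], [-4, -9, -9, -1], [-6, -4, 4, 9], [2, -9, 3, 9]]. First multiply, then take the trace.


Tr(AB) = sum_i (AB)_{ii} where (AB)_{ii} = sum_k A_{ik} B_{ki}.
(AB)_{11} = 7*4 + 2*-4 + 9*-6 + -7*2 = -48
(AB)_{22} = 6*-3 + 6*-9 + -2*-4 + -4*-9 = -28
(AB)_{33} = 1*-4 + -9*-9 + -7*4 + -6*3 = 31
(AB)_{44} = -1*3 + 0*-1 + -7*9 + 8*9 = 6
Tr(AB) = -48 + -28 + 31 + 6 = -39

-39


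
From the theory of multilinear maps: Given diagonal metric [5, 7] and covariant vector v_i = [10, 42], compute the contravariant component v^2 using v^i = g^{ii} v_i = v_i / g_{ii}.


To raise an index with a diagonal metric: v^i = v_i / g_{ii}.
For index 2: v_2 = 42, g_{22} = 7
v^2 = 42 / 7 = 6

6


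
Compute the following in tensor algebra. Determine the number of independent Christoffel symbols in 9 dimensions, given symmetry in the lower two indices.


Christoffel symbols Gamma^k_{ij} are symmetric in i,j, so there are d * d(d+1)/2 independent symbols.
d = 9
d(d+1)/2 = 9 * 10 / 2 = 45
Total = 9 * 45 = 405

405


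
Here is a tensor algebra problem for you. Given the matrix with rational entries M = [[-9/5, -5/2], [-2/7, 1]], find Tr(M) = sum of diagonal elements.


The trace is the sum of diagonal entries.
Diagonal: M[1,1] = -9/5, M[2,2] = 1
Tr(M) = -9/5 + 1
Computing step by step:
After adding M[1,1]: -9/5
After adding M[2,2]: -4/5
Tr(M) = -4/5

-4/5


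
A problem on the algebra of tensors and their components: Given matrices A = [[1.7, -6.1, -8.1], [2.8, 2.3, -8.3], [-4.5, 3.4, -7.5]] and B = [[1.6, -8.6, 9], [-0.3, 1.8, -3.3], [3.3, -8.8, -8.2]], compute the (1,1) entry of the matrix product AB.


(AB)_{ij} = sum_k A_{ik} B_{kj}.
For i=1, j=1:
A_{11} * B_{11} = 1.7 * 1.6 = 2.72
A_{12} * B_{21} = -6.1 * -0.3 = 1.83
A_{13} * B_{31} = -8.1 * 3.3 = -26.73
Sum = 2.72 + 1.83 + -26.73 = -22.18

-22.18


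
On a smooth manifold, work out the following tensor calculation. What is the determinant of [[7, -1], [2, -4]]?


For a 2x2 matrix [[a, b], [c, d]], det = a*d - b*c.
a = 7, b = -1, c = 2, d = -4
a*d = 7 * -4 = -28
b*c = -1 * 2 = -2
det = -28 - -2 = -26

-26


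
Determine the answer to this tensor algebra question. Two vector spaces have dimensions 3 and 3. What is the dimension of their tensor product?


The dimension of a tensor product is the product of dimensions.
dim(V) = 3, dim(W) = 3
dim(V (x) W) = 3 * 3 = 9

9


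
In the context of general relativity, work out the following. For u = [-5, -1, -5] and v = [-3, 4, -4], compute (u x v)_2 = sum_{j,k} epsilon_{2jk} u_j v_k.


(u x v)_2 = sum_{j,k} epsilon_{2jk} u_j v_k. Only permutations of (1,2,3) contribute; the two non-zero terms are:
eps_{213} u_1 v_3 = -1 * -5 * -4 = -20
eps_{231} u_3 v_1 = 1 * -5 * -3 = 15
(u x v)_2 = -5

-5


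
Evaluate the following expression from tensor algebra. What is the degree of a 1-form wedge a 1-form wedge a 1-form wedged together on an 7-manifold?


The degree of a wedge product is the sum of the degrees of the individual forms.
Degrees: 1, 1, 1
Total degree = 1 + 1 + 1 = 3

3


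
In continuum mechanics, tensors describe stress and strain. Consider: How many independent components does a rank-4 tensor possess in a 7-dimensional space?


The number of components of a rank-r tensor in d dimensions is d^r.
Here d = 7 and r = 4.
7^4 = 2401

2401


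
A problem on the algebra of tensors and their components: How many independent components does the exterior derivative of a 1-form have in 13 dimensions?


The exterior derivative of a p-form is a (p+1)-form.
Its number of independent components is C(n, p+1).
n = 13, p+1 = 2
C(13, 2) = 78

78


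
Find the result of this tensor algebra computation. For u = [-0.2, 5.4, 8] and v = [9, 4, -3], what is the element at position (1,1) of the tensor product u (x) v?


The outer product entry T_{ij} = u_i * v_j.
We need i=1, j=1.
u_1 = -0.2, v_1 = 9
T_{1,1} = -0.2 * 9 = -1.8

-1.8


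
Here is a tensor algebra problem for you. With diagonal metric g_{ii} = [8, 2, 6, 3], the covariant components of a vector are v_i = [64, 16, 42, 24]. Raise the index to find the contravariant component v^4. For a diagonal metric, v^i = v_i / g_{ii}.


To raise an index with a diagonal metric: v^i = v_i / g_{ii}.
For index 4: v_4 = 24, g_{44} = 3
v^4 = 24 / 3 = 8

8


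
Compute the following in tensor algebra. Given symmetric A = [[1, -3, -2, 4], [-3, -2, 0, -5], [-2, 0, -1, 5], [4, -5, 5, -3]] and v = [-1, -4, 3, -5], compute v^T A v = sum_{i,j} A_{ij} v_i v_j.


First compute Av:
(Av)_1 = 1*-1 + -3*-4 + -2*3 + 4*-5 = -15
(Av)_2 = -3*-1 + -2*-4 + 0*3 + -5*-5 = 36
(Av)_3 = -2*-1 + 0*-4 + -1*3 + 5*-5 = -26
(Av)_4 = 4*-1 + -5*-4 + 5*3 + -3*-5 = 46
Av = [-15, 36, -26, 46]
Then v^T (Av) = -1*-15 + -4*36 + 3*-26 + -5*46
= 15 + -144 + -78 + -230 = -437

-437


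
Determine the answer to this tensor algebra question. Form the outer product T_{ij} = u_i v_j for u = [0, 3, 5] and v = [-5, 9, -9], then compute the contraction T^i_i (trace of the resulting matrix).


The outer product gives T_{ij} = u_i v_j.
The trace (contraction) is Tr(T) = sum_i T_{ii} = sum_i u_i v_i.
Diagonal entries:
T_{11} = u_1 * v_1 = 0 * -5 = 0
T_{22} = u_2 * v_2 = 3 * 9 = 27
T_{33} = u_3 * v_3 = 5 * -9 = -45
Tr(T) = 0 + 27 + -45 = -18

-18


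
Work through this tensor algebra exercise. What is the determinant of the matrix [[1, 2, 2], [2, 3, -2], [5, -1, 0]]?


Expanding along the first row, det(A) = a11*M_11 - a12*M_12 + a13*M_13, where M_1j is the (1,j) minor.
Minor M_11 = 3*0 - -2*-1 = -2
Minor M_12 = 2*0 - -2*5 = 10
Minor M_13 = 2*-1 - 3*5 = -17
det = 1*(-2) - 2*(10) + 2*(-17)
    = -2 - 20 + -34
    = -56

-56


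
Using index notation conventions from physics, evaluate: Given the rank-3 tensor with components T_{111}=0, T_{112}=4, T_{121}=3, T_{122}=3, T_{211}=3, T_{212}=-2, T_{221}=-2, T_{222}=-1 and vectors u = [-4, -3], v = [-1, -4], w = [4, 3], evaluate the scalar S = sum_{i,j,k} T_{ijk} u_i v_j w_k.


S = sum over i,j,k of T_{ijk} u_i v_j w_k. Expanding all 8 terms:
T_{111}*u_1*v_1*w_1 = 0*-4*-1*4 = 0  (running total: 0)
T_{112}*u_1*v_1*w_2 = 4*-4*-1*3 = 48  (running total: 48)
T_{121}*u_1*v_2*w_1 = 3*-4*-4*4 = 192  (running total: 240)
T_{122}*u_1*v_2*w_2 = 3*-4*-4*3 = 144  (running total: 384)
T_{211}*u_2*v_1*w_1 = 3*-3*-1*4 = 36  (running total: 420)
T_{212}*u_2*v_1*w_2 = -2*-3*-1*3 = -18  (running total: 402)
T_{221}*u_2*v_2*w_1 = -2*-3*-4*4 = -96  (running total: 306)
T_{222}*u_2*v_2*w_2 = -1*-3*-4*3 = -36  (running total: 270)
S = 270

270


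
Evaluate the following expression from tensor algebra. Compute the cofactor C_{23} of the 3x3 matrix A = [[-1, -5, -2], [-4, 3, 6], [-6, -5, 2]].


To find cofactor C_{23}, delete row 2 and column 3.
The resulting 2x2 submatrix is: [[-1, -5], [-6, -5]]
Minor M_{23} = -1*-5 - -5*-6
  = 5 - 30 = -25
Sign = (-1)^(2+3) = (-1)^5 = -1
Cofactor C_{23} = -1 * -25 = 25

25


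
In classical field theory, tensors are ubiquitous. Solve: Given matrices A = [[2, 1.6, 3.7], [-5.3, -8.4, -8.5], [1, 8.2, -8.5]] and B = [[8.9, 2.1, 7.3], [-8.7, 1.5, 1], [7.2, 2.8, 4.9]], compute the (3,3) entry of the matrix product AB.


(AB)_{ij} = sum_k A_{ik} B_{kj}.
For i=3, j=3:
A_{31} * B_{13} = 1 * 7.3 = 7.3
A_{32} * B_{23} = 8.2 * 1 = 8.2
A_{33} * B_{33} = -8.5 * 4.9 = -41.65
Sum = 7.3 + 8.2 + -41.65 = -26.15

-26.15


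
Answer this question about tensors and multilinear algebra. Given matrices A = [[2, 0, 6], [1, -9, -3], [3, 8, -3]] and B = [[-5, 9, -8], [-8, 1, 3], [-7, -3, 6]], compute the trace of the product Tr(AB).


Tr(AB) = sum_i (AB)_{ii} where (AB)_{ii} = sum_k A_{ik} B_{ki}.
(AB)_{11} = 2*-5 + 0*-8 + 6*-7 = -52
(AB)_{22} = 1*9 + -9*1 + -3*-3 = 9
(AB)_{33} = 3*-8 + 8*3 + -3*6 = -18
Tr(AB) = -52 + 9 + -18 = -61

-61


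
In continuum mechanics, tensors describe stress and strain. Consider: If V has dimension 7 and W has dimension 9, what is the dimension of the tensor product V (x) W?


The dimension of a tensor product is the product of dimensions.
dim(V) = 7, dim(W) = 9
dim(V (x) W) = 7 * 9 = 63

63


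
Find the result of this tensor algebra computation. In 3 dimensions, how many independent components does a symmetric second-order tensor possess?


A symmetric rank-2 tensor in d dimensions has d(d+1)/2 independent components.
d = 3
d(d+1)/2 = 3 * 4 / 2 = 12 / 2 = 6

6


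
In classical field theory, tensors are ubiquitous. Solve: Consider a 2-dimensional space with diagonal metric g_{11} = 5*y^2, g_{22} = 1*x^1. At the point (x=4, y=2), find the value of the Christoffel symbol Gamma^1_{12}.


For a diagonal metric, Gamma^k_{ij} = (1/2) g^{kk} (dg_{ik}/dx_j + dg_{jk}/dx_i - dg_{ij}/dx_k).
The metric is diagonal, so g_{ab} = 0 for a != b.
At the given point: g_{11} = 20, g_{22} = 4
g^{11} = 1/20
dg_{11}/dx_2 = dg_{11}/dx_2 = 20
dg_{21}/dx_1 = 0 (off-diagonal)
dg_{12}/dx_1 = 0 (off-diagonal)
Numerator = 20 + 0 - 0 = 20
Gamma^1_{12} = 20 / (2 * 20) = 1/2

1/2


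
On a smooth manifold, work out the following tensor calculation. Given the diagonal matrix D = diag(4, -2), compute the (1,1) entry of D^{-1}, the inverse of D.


For a diagonal matrix, the inverse has entries (D^{-1})_{ii} = 1/d_{ii}.
The diagonal entries are: d_{11} = 4, d_{22} = -2
We need (D^{-1})_{11} = 1/d_{11} = 1/4 = 1/4

1/4


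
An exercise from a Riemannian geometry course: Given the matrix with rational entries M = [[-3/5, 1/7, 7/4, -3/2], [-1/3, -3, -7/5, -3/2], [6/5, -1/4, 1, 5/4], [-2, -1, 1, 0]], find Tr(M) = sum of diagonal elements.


The trace is the sum of diagonal entries.
Diagonal: M[1,1] = -3/5, M[2,2] = -3, M[3,3] = 1, M[4,4] = 0
Tr(M) = -3/5 + -3 + 1 + 0
Computing step by step:
After adding M[1,1]: -3/5
After adding M[2,2]: -18/5
After adding M[3,3]: -13/5
After adding M[4,4]: -13/5
Tr(M) = -13/5

-13/5


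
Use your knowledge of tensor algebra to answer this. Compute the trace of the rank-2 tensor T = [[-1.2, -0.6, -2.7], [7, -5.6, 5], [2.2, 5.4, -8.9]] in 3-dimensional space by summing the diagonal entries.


The contraction (trace) of a rank-2 tensor is the sum of its diagonal elements.
Diagonal entries: A[1,1] = -1.2, A[2,2] = -5.6, A[3,3] = -8.9
Tr(A) = -1.2 + -5.6 + -8.9 = -15.7

-15.7


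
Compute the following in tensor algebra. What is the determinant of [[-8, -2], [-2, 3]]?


For a 2x2 matrix [[a, b], [c, d]], det = a*d - b*c.
a = -8, b = -2, c = -2, d = 3
a*d = -8 * 3 = -24
b*c = -2 * -2 = 4
det = -24 - 4 = -28

-28


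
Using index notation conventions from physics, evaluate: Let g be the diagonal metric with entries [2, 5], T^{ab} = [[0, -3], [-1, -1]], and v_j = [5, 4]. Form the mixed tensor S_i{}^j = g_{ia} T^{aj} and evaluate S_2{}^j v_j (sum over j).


Step 1: lower the first index. For a diagonal metric, g_{ia} T^{aj} = g_{ii} T^{ij} (no sum on i).
g_{22} = 5
S_2{}^1 = 5 * T^{21} = 5 * -1 = -5
S_2{}^2 = 5 * T^{22} = 5 * -1 = -5
Step 2: contract S_2{}^j with v_j.
S_2{}^1 * v_1 = -5 * 5 = -25
S_2{}^2 * v_2 = -5 * 4 = -20
Result = -25 + -20 = -45

-45


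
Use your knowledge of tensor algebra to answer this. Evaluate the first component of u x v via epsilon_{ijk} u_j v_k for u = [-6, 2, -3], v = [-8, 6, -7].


(u x v)_1 = sum_{j,k} epsilon_{1jk} u_j v_k. Only permutations of (1,2,3) contribute; the two non-zero terms are:
eps_{123} u_2 v_3 = 1 * 2 * -7 = -14
eps_{132} u_3 v_2 = -1 * -3 * 6 = 18
(u x v)_1 = 4

4


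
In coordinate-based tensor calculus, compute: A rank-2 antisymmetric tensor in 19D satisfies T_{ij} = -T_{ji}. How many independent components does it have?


An antisymmetric rank-2 tensor satisfies A_{ij} = -A_{ji}, so diagonal entries are zero.
The independent components are the upper-triangular entries: C(n, 2) = n(n-1)/2.
n = 19
C(19, 2) = 19 * 18 / 2 = 342 / 2 = 171

171


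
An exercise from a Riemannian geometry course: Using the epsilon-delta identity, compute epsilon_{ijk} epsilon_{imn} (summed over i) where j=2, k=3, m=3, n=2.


Using the identity: epsilon_{ijk} epsilon_{imn} = delta_{jm} delta_{kn} - delta_{jn} delta_{km}.
delta_{23} = 0
delta_{32} = 0
delta_{22} = 1
delta_{33} = 1
Result = 0 * 0 - 1 * 1 = 0 - 1 = -1

-1


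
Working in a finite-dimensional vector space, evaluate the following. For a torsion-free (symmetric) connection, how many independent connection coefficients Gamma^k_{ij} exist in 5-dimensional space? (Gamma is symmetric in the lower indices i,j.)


Christoffel symbols Gamma^k_{ij} are symmetric in i,j, so there are d * d(d+1)/2 independent symbols.
d = 5
d(d+1)/2 = 5 * 6 / 2 = 15
Total = 5 * 15 = 75

75


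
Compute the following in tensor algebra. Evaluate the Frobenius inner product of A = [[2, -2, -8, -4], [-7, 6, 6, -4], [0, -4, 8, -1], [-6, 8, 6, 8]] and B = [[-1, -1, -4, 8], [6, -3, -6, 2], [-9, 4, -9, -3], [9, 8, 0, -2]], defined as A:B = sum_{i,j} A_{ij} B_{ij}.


A:B = sum over all i,j of A_{ij} * B_{ij}.
Row 1: 2*-1=-2, -2*-1=2, -8*-4=32, -4*8=-32 => row sum = 0
Row 2: -7*6=-42, 6*-3=-18, 6*-6=-36, -4*2=-8 => row sum = -104
Row 3: 0*-9=0, -4*4=-16, 8*-9=-72, -1*-3=3 => row sum = -85
Row 4: -6*9=-54, 8*8=64, 6*0=0, 8*-2=-16 => row sum = -6
Total = 0 + -104 + -85 + -6 = -195

-195


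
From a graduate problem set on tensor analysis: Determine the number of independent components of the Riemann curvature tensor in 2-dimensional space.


The Riemann tensor in d dimensions has d^2(d^2 - 1)/12 independent components.
d = 2, so d^2 = 4
d^2 - 1 = 3
d^2(d^2 - 1) = 4 * 3 = 12
Divide by 12: 12 / 12 = 1

1


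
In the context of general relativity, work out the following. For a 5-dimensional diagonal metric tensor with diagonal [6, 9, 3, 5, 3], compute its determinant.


For a diagonal metric, the determinant is the product of diagonal entries.
Diagonal entries: 6, 9, 3, 5, 3
det(g) = 6 * 9 * 3 * 5 * 3 = 2430

2430


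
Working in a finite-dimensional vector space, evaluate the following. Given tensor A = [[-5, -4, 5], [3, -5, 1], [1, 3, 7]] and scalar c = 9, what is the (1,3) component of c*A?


Scalar multiplication: (cA)_{ij} = c * A_{ij}.
c = 9
A_{13} = 5
(cA)_{13} = 9 * 5 = 45

45


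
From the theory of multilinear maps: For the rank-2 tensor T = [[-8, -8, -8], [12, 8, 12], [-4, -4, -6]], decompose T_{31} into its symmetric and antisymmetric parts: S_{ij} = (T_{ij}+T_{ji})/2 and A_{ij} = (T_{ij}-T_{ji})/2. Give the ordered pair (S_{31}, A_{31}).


T_{31} = -4
T_{13} = -8
S_{31} = (-4 + -8)/2 = -12/2 = -6
A_{31} = (-4 - -8)/2 = 4/2 = 2
Check: S + A = -6 + 2 = -4 = T_{31}.

(-6, 2)


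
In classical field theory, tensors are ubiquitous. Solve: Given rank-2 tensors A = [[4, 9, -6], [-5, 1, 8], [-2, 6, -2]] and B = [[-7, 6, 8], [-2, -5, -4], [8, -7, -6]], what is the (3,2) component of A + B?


Tensor addition is component-wise: (A + B)_{ij} = A_{ij} + B_{ij}.
A_{32} = 6
B_{32} = -7
(A + B)_{32} = 6 + -7 = -1

-1


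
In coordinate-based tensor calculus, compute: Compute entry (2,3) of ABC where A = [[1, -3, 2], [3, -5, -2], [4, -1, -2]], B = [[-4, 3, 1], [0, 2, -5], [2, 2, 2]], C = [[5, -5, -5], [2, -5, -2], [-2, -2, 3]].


(ABC)_{23} = sum_m (AB)_{2m} C_{m3}. First compute row 2 of AB.
(AB)_{21} = 3*-4 + -5*0 + -2*2 = -16
(AB)_{22} = 3*3 + -5*2 + -2*2 = -5
(AB)_{23} = 3*1 + -5*-5 + -2*2 = 24
Now contract with column 3 of C:
(AB)_{21} * C_{13} = -16 * -5 = 80
(AB)_{22} * C_{23} = -5 * -2 = 10
(AB)_{23} * C_{33} = 24 * 3 = 72
(ABC)_{23} = 80 + 10 + 72 = 162

162


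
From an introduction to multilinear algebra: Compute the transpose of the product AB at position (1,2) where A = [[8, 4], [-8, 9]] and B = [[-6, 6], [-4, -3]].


(AB)^T_{ij} = (AB)_{ji} = sum_k A_{jk} B_{ki}.
For i=1, j=2 we need (AB)_{21}:
A_{21} * B_{11} = -8 * -6 = 48
A_{22} * B_{21} = 9 * -4 = -36
Sum = 48 + -36 = 12

12


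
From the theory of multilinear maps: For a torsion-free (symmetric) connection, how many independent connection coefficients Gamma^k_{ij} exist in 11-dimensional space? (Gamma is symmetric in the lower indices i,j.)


Christoffel symbols Gamma^k_{ij} are symmetric in i,j, so there are d * d(d+1)/2 independent symbols.
d = 11
d(d+1)/2 = 11 * 12 / 2 = 66
Total = 11 * 66 = 726

726


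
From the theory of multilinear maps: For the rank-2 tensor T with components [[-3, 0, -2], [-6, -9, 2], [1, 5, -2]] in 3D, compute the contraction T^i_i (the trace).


The contraction (trace) of a rank-2 tensor is the sum of its diagonal elements.
Diagonal entries: A[1,1] = -3, A[2,2] = -9, A[3,3] = -2
Tr(A) = -3 + -9 + -2 = -14

-14


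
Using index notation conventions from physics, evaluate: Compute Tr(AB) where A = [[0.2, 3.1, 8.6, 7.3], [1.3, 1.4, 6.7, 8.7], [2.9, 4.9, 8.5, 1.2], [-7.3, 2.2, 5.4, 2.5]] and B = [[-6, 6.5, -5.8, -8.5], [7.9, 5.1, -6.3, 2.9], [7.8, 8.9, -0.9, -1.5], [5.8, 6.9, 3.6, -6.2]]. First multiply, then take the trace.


Tr(AB) = sum_i (AB)_{ii} where (AB)_{ii} = sum_k A_{ik} B_{ki}.
(AB)_{11} = 0.2*-6 + 3.1*7.9 + 8.6*7.8 + 7.3*5.8 = 132.71
(AB)_{22} = 1.3*6.5 + 1.4*5.1 + 6.7*8.9 + 8.7*6.9 = 135.25
(AB)_{33} = 2.9*-5.8 + 4.9*-6.3 + 8.5*-0.9 + 1.2*3.6 = -51.02
(AB)_{44} = -7.3*-8.5 + 2.2*2.9 + 5.4*-1.5 + 2.5*-6.2 = 44.83
Tr(AB) = 132.71 + 135.25 + -51.02 + 44.83 = 261.77

261.77


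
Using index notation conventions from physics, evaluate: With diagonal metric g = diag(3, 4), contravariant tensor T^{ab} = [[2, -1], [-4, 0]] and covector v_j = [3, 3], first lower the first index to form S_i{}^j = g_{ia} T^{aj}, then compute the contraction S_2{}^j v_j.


Step 1: lower the first index. For a diagonal metric, g_{ia} T^{aj} = g_{ii} T^{ij} (no sum on i).
g_{22} = 4
S_2{}^1 = 4 * T^{21} = 4 * -4 = -16
S_2{}^2 = 4 * T^{22} = 4 * 0 = 0
Step 2: contract S_2{}^j with v_j.
S_2{}^1 * v_1 = -16 * 3 = -48
S_2{}^2 * v_2 = 0 * 3 = 0
Result = -48 + 0 = -48

-48


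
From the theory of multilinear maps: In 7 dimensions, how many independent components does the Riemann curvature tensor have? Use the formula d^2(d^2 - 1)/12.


The Riemann tensor in d dimensions has d^2(d^2 - 1)/12 independent components.
d = 7, so d^2 = 49
d^2 - 1 = 48
d^2(d^2 - 1) = 49 * 48 = 2352
Divide by 12: 2352 / 12 = 196

196


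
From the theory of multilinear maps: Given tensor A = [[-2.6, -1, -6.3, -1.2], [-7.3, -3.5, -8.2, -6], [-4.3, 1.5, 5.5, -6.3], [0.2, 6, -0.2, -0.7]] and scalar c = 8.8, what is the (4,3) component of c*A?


Scalar multiplication: (cA)_{ij} = c * A_{ij}.
c = 8.8
A_{43} = -0.2
(cA)_{43} = 8.8 * -0.2 = -1.76

-1.76


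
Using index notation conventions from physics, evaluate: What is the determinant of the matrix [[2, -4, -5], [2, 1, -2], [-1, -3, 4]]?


Expanding along the first row, det(A) = a11*M_11 - a12*M_12 + a13*M_13, where M_1j is the (1,j) minor.
Minor M_11 = 1*4 - -2*-3 = -2
Minor M_12 = 2*4 - -2*-1 = 6
Minor M_13 = 2*-3 - 1*-1 = -5
det = 2*(-2) - -4*(6) + -5*(-5)
    = -4 - -24 + 25
    = 45

45


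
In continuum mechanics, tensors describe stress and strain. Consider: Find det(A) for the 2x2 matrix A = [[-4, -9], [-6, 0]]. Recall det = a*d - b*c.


For a 2x2 matrix [[a, b], [c, d]], det = a*d - b*c.
a = -4, b = -9, c = -6, d = 0
a*d = -4 * 0 = 0
b*c = -9 * -6 = 54
det = 0 - 54 = -54

-54


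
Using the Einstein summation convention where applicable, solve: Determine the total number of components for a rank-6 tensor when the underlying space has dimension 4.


The number of components of a rank-r tensor in d dimensions is d^r.
Here d = 4 and r = 6.
4^6 = 4096

4096


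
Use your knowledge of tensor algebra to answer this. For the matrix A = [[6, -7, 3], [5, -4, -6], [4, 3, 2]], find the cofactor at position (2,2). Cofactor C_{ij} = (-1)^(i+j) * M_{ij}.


To find cofactor C_{22}, delete row 2 and column 2.
The resulting 2x2 submatrix is: [[6, 3], [4, 2]]
Minor M_{22} = 6*2 - 3*4
  = 12 - 12 = 0
Sign = (-1)^(2+2) = (-1)^4 = 1
Cofactor C_{22} = 1 * 0 = 0

0


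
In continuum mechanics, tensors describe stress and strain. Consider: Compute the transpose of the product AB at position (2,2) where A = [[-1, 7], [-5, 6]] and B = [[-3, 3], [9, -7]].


(AB)^T_{ij} = (AB)_{ji} = sum_k A_{jk} B_{ki}.
For i=2, j=2 we need (AB)_{22}:
A_{21} * B_{12} = -5 * 3 = -15
A_{22} * B_{22} = 6 * -7 = -42
Sum = -15 + -42 = -57

-57


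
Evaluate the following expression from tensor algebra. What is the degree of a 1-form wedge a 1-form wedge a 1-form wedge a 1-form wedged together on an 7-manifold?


The degree of a wedge product is the sum of the degrees of the individual forms.
Degrees: 1, 1, 1, 1
Total degree = 1 + 1 + 1 + 1 = 4

4


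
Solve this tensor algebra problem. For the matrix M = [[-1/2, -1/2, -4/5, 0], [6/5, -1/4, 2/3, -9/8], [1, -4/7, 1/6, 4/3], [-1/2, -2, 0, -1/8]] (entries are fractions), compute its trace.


The trace is the sum of diagonal entries.
Diagonal: M[1,1] = -1/2, M[2,2] = -1/4, M[3,3] = 1/6, M[4,4] = -1/8
Tr(M) = -1/2 + -1/4 + 1/6 + -1/8
Computing step by step:
After adding M[1,1]: -1/2
After adding M[2,2]: -3/4
After adding M[3,3]: -7/12
After adding M[4,4]: -17/24
Tr(M) = -17/24

-17/24


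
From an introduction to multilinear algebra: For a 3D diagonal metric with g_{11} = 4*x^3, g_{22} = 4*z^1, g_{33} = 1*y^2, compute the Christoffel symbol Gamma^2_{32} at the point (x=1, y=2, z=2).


For a diagonal metric, Gamma^k_{ij} = (1/2) g^{kk} (dg_{ik}/dx_j + dg_{jk}/dx_i - dg_{ij}/dx_k).
The metric is diagonal, so g_{ab} = 0 for a != b.
At the given point: g_{11} = 4, g_{22} = 8, g_{33} = 4
g^{22} = 1/8
dg_{32}/dx_2 = 0 (off-diagonal)
dg_{22}/dx_3 = dg_{22}/dx_3 = 4
dg_{32}/dx_2 = 0 (off-diagonal)
Numerator = 0 + 4 - 0 = 4
Gamma^2_{32} = 4 / (2 * 8) = 1/4

1/4


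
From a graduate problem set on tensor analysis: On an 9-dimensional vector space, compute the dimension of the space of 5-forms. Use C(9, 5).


The dimension of the space of p-forms on an n-dimensional space is C(n, p).
n = 9, p = 5
C(9, 5) = 9! / (5! * 4!) = 126

126


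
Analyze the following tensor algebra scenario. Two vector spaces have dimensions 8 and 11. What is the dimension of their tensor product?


The dimension of a tensor product is the product of dimensions.
dim(V) = 8, dim(W) = 11
dim(V (x) W) = 8 * 11 = 88

88


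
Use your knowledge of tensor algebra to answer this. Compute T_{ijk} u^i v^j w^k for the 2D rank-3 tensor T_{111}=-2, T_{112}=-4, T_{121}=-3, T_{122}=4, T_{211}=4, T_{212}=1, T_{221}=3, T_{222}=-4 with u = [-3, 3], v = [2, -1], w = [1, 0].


S = sum over i,j,k of T_{ijk} u_i v_j w_k. Expanding all 8 terms:
T_{111}*u_1*v_1*w_1 = -2*-3*2*1 = 12  (running total: 12)
T_{112}*u_1*v_1*w_2 = -4*-3*2*0 = 0  (running total: 12)
T_{121}*u_1*v_2*w_1 = -3*-3*-1*1 = -9  (running total: 3)
T_{122}*u_1*v_2*w_2 = 4*-3*-1*0 = 0  (running total: 3)
T_{211}*u_2*v_1*w_1 = 4*3*2*1 = 24  (running total: 27)
T_{212}*u_2*v_1*w_2 = 1*3*2*0 = 0  (running total: 27)
T_{221}*u_2*v_2*w_1 = 3*3*-1*1 = -9  (running total: 18)
T_{222}*u_2*v_2*w_2 = -4*3*-1*0 = 0  (running total: 18)
S = 18

18


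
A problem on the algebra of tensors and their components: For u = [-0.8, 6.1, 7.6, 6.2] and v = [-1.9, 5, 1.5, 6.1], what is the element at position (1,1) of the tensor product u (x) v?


The outer product entry T_{ij} = u_i * v_j.
We need i=1, j=1.
u_1 = -0.8, v_1 = -1.9
T_{1,1} = -0.8 * -1.9 = 1.52

1.52


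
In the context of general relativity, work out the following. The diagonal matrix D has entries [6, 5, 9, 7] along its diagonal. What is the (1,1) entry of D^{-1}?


For a diagonal matrix, the inverse has entries (D^{-1})_{ii} = 1/d_{ii}.
The diagonal entries are: d_{11} = 6, d_{22} = 5, d_{33} = 9, d_{44} = 7
We need (D^{-1})_{11} = 1/d_{11} = 1/6 = 1/6

1/6


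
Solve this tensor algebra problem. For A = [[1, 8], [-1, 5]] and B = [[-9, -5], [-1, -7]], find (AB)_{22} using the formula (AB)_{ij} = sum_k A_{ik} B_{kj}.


(AB)_{ij} = sum_k A_{ik} B_{kj}.
For i=2, j=2:
A_{21} * B_{12} = -1 * -5 = 5
A_{22} * B_{22} = 5 * -7 = -35
Sum = 5 + -35 = -30

-30


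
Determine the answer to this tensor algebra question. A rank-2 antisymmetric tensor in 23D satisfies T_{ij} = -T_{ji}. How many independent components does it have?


An antisymmetric rank-2 tensor satisfies A_{ij} = -A_{ji}, so diagonal entries are zero.
The independent components are the upper-triangular entries: C(n, 2) = n(n-1)/2.
n = 23
C(23, 2) = 23 * 22 / 2 = 506 / 2 = 253

253


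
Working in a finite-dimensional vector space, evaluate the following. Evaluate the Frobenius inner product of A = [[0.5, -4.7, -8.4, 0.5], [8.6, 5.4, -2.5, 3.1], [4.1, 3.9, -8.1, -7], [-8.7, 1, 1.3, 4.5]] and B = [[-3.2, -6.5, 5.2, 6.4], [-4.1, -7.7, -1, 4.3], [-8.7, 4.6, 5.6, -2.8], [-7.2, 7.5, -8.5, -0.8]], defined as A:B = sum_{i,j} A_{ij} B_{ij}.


A:B = sum over all i,j of A_{ij} * B_{ij}.
Row 1: 0.5*-3.2=-1.6, -4.7*-6.5=30.55, -8.4*5.2=-43.68, 0.5*6.4=3.2 => row sum = -11.53
Row 2: 8.6*-4.1=-35.26, 5.4*-7.7=-41.58, -2.5*-1=2.5, 3.1*4.3=13.33 => row sum = -61.01
Row 3: 4.1*-8.7=-35.67, 3.9*4.6=17.94, -8.1*5.6=-45.36, -7*-2.8=19.6 => row sum = -43.49
Row 4: -8.7*-7.2=62.64, 1*7.5=7.5, 1.3*-8.5=-11.05, 4.5*-0.8=-3.6 => row sum = 55.49
Total = -11.53 + -61.01 + -43.49 + 55.49 = -60.54

-60.54


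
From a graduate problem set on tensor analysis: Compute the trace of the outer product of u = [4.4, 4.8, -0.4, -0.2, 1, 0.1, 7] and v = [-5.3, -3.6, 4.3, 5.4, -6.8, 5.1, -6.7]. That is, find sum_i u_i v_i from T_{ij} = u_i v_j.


The outer product gives T_{ij} = u_i v_j.
The trace (contraction) is Tr(T) = sum_i T_{ii} = sum_i u_i v_i.
Diagonal entries:
T_{11} = u_1 * v_1 = 4.4 * -5.3 = -23.32
T_{22} = u_2 * v_2 = 4.8 * -3.6 = -17.28
T_{33} = u_3 * v_3 = -0.4 * 4.3 = -1.72
T_{44} = u_4 * v_4 = -0.2 * 5.4 = -1.08
T_{55} = u_5 * v_5 = 1 * -6.8 = -6.8
T_{66} = u_6 * v_6 = 0.1 * 5.1 = 0.51
T_{77} = u_7 * v_7 = 7 * -6.7 = -46.9
Tr(T) = -23.32 + -17.28 + -1.72 + -1.08 + -6.8 + 0.51 + -46.9 = -96.59

-96.59


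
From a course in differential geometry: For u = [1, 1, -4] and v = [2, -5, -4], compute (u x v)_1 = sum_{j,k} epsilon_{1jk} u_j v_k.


(u x v)_1 = sum_{j,k} epsilon_{1jk} u_j v_k. Only permutations of (1,2,3) contribute; the two non-zero terms are:
eps_{123} u_2 v_3 = 1 * 1 * -4 = -4
eps_{132} u_3 v_2 = -1 * -4 * -5 = -20
(u x v)_1 = -24

-24


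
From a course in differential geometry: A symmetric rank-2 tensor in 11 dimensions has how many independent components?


A symmetric rank-2 tensor in d dimensions has d(d+1)/2 independent components.
d = 11
d(d+1)/2 = 11 * 12 / 2 = 132 / 2 = 66

66


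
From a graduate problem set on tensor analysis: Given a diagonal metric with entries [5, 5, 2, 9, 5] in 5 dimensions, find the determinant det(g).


For a diagonal metric, the determinant is the product of diagonal entries.
Diagonal entries: 5, 5, 2, 9, 5
det(g) = 5 * 5 * 2 * 9 * 5 = 2250

2250


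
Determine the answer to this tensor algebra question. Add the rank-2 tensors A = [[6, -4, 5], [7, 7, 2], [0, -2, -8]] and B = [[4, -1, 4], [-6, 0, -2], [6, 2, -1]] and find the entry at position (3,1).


Tensor addition is component-wise: (A + B)_{ij} = A_{ij} + B_{ij}.
A_{31} = 0
B_{31} = 6
(A + B)_{31} = 0 + 6 = 6

6


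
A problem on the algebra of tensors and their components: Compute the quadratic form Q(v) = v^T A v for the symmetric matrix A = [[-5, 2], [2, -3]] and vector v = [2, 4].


First compute Av:
(Av)_1 = -5*2 + 2*4 = -2
(Av)_2 = 2*2 + -3*4 = -8
Av = [-2, -8]
Then v^T (Av) = 2*-2 + 4*-8
= -4 + -32 = -36

-36


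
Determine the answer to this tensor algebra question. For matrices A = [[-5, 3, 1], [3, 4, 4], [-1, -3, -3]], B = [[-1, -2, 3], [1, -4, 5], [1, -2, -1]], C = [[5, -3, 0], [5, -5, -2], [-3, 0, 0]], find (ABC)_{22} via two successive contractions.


(ABC)_{22} = sum_m (AB)_{2m} C_{m2}. First compute row 2 of AB.
(AB)_{21} = 3*-1 + 4*1 + 4*1 = 5
(AB)_{22} = 3*-2 + 4*-4 + 4*-2 = -30
(AB)_{23} = 3*3 + 4*5 + 4*-1 = 25
Now contract with column 2 of C:
(AB)_{21} * C_{12} = 5 * -3 = -15
(AB)_{22} * C_{22} = -30 * -5 = 150
(AB)_{23} * C_{32} = 25 * 0 = 0
(ABC)_{22} = -15 + 150 + 0 = 135

135


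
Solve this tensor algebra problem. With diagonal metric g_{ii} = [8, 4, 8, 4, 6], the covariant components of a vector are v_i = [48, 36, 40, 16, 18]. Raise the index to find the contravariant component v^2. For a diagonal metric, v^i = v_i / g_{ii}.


To raise an index with a diagonal metric: v^i = v_i / g_{ii}.
For index 2: v_2 = 36, g_{22} = 4
v^2 = 36 / 4 = 9

9


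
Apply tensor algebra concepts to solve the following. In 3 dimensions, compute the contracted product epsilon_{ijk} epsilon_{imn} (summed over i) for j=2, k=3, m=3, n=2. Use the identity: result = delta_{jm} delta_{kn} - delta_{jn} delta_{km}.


Using the identity: epsilon_{ijk} epsilon_{imn} = delta_{jm} delta_{kn} - delta_{jn} delta_{km}.
delta_{23} = 0
delta_{32} = 0
delta_{22} = 1
delta_{33} = 1
Result = 0 * 0 - 1 * 1 = 0 - 1 = -1

-1


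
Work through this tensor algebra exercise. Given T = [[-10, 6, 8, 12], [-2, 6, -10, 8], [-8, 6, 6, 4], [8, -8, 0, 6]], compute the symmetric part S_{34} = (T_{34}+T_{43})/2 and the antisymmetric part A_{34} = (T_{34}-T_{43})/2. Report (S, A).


T_{34} = 4
T_{43} = 0
S_{34} = (4 + 0)/2 = 4/2 = 2
A_{34} = (4 - 0)/2 = 4/2 = 2
Check: S + A = 2 + 2 = 4 = T_{34}.

(2, 2)


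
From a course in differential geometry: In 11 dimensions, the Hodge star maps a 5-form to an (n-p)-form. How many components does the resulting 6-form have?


The Hodge dual of a p-form on an n-dimensional manifold is an (n-p)-form.
n = 11, p = 5, so dual degree = 11 - 5 = 6
The number of components is C(n, n-p) = C(11, 6) = 462

462


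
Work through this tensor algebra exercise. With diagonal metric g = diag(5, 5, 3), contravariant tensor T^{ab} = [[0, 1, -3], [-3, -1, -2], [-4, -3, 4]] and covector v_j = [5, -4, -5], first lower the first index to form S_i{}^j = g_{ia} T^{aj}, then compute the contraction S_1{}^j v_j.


Step 1: lower the first index. For a diagonal metric, g_{ia} T^{aj} = g_{ii} T^{ij} (no sum on i).
g_{11} = 5
S_1{}^1 = 5 * T^{11} = 5 * 0 = 0
S_1{}^2 = 5 * T^{12} = 5 * 1 = 5
S_1{}^3 = 5 * T^{13} = 5 * -3 = -15
Step 2: contract S_1{}^j with v_j.
S_1{}^1 * v_1 = 0 * 5 = 0
S_1{}^2 * v_2 = 5 * -4 = -20
S_1{}^3 * v_3 = -15 * -5 = 75
Result = 0 + -20 + 75 = 55

55


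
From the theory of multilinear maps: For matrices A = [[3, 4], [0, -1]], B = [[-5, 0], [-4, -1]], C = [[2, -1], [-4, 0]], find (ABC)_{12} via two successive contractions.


(ABC)_{12} = sum_m (AB)_{1m} C_{m2}. First compute row 1 of AB.
(AB)_{11} = 3*-5 + 4*-4 = -31
(AB)_{12} = 3*0 + 4*-1 = -4
Now contract with column 2 of C:
(AB)_{11} * C_{12} = -31 * -1 = 31
(AB)_{12} * C_{22} = -4 * 0 = 0
(ABC)_{12} = 31 + 0 = 31

31


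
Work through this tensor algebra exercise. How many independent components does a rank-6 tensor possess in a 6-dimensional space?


The number of components of a rank-r tensor in d dimensions is d^r.
Here d = 6 and r = 6.
6^6 = 46656

46656


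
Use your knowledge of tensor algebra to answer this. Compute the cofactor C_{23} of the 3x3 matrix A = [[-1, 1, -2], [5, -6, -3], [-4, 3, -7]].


To find cofactor C_{23}, delete row 2 and column 3.
The resulting 2x2 submatrix is: [[-1, 1], [-4, 3]]
Minor M_{23} = -1*3 - 1*-4
  = -3 - -4 = 1
Sign = (-1)^(2+3) = (-1)^5 = -1
Cofactor C_{23} = -1 * 1 = -1

-1
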